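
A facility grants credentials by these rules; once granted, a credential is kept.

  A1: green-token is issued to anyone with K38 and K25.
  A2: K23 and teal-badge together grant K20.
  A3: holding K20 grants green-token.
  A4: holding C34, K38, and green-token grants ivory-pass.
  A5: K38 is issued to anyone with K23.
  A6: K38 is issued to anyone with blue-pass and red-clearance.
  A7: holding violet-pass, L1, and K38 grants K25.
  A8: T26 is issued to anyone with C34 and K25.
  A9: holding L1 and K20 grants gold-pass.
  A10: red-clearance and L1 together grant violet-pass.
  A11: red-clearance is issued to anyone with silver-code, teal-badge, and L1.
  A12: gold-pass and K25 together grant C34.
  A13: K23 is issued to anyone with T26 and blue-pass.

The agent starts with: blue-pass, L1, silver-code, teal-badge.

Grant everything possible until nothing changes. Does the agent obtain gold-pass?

No

gold-pass would need L1 and K20 (A9), but K20 is never granted.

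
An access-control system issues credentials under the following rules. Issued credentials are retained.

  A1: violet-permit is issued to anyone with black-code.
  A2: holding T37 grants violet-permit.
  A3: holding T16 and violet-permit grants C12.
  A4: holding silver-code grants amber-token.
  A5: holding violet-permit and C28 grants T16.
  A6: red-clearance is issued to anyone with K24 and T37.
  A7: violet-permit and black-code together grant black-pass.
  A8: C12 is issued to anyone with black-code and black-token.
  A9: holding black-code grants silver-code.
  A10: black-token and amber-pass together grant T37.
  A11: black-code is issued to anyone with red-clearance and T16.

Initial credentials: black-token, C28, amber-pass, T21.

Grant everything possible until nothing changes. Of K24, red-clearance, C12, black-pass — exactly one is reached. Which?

C12

Holding black-token and amber-pass grants T37 (A10).
Holding T37 grants violet-permit (A2).
Holding violet-permit and C28 grants T16 (A5).
Holding T16 and violet-permit grants C12 (A3).
red-clearance would need K24 and T37 (A6), but K24 is never granted. black-pass would need violet-permit and black-code (A7), but black-code is never granted. No rule produces K24, and it is not given.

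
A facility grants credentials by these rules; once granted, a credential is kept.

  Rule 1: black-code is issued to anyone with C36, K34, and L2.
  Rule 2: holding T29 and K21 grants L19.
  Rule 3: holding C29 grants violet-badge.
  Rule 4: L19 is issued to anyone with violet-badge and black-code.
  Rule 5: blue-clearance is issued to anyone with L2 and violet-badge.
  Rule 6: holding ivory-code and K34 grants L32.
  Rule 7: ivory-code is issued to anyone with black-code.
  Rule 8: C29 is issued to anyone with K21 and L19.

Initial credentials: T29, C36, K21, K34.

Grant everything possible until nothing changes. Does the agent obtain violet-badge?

Holding T29 and K21 grants L19 (Rule 2).
Holding K21 and L19 grants C29 (Rule 8).
Holding C29 grants violet-badge (Rule 3).

Yes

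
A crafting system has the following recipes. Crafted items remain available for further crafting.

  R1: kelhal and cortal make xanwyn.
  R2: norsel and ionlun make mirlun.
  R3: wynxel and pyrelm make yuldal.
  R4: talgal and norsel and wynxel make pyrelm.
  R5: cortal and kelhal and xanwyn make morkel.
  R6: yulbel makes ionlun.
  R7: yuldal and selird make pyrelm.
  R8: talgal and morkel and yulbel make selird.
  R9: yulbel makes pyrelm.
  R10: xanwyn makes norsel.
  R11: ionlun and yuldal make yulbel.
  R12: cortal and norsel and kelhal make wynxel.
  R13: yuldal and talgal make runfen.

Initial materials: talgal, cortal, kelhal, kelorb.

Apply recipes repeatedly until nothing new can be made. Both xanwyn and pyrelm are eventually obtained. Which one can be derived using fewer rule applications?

xanwyn

xanwyn: Using R1, kelhal and cortal make xanwyn. [1 rule application]
pyrelm: kelhal and cortal → xanwyn (R1). xanwyn → norsel (R10). Using R12, cortal, norsel, and kelhal make wynxel. talgal and norsel and wynxel → pyrelm (R4). [4 rule applications]
xanwyn needs fewer.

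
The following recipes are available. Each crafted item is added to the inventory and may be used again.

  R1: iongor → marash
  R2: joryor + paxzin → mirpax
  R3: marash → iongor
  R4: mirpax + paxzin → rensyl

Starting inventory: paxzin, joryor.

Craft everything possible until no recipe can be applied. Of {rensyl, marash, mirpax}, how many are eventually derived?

joryor + paxzin → mirpax (R2).
mirpax + paxzin → rensyl (R4).
rensyl: reached.
marash would need iongor (R1), but iongor is never obtained.
mirpax: reached.
Reached: rensyl and mirpax — 2 of the 3.

2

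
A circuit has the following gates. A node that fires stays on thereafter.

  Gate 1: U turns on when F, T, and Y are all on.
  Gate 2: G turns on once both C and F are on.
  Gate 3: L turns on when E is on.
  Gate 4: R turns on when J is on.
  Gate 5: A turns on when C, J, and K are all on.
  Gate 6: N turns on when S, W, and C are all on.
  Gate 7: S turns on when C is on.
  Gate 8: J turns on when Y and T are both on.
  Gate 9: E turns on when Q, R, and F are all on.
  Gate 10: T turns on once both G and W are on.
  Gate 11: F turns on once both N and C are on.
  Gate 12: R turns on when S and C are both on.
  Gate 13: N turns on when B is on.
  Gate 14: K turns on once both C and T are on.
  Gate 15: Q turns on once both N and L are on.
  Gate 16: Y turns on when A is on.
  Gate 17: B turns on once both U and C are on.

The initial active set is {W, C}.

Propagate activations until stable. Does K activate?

Yes

C is on, so S turns on (Gate 7).
Gate 6: S, W, and C on → N on.
N and C are on, so F turns on (Gate 11).
C and F are on, so G turns on (Gate 2).
Gate 10: G and W on → T on.
Gate 14: C and T on → K on.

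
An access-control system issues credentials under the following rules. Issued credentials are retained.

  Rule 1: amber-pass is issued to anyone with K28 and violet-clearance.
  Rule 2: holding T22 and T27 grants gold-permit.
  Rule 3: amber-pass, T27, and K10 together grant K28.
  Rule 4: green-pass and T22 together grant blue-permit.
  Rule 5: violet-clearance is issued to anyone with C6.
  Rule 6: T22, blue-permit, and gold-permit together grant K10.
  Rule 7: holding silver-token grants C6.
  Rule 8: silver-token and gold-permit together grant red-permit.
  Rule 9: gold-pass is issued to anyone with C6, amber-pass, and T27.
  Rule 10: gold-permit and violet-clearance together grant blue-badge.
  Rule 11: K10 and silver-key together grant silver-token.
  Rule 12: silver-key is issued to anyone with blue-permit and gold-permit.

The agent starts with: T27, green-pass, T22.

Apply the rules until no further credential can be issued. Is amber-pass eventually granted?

amber-pass would need K28 and violet-clearance (Rule 1), but K28 is never granted.

No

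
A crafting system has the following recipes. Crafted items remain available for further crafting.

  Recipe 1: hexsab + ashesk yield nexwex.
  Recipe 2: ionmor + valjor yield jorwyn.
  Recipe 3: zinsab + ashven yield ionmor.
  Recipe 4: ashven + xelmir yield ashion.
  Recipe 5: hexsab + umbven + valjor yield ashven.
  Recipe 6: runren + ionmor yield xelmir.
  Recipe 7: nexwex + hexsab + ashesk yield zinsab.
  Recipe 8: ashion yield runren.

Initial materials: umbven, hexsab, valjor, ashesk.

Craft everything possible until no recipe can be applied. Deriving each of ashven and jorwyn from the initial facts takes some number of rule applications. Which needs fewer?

ashven

ashven: hexsab + umbven + valjor → ashven (Recipe 5). [1 rule application]
jorwyn: Using Recipe 1, hexsab and ashesk make nexwex. Using Recipe 5, hexsab, umbven, and valjor make ashven. nexwex + hexsab + ashesk → zinsab (Recipe 7). zinsab + ashven → ionmor (Recipe 3). Using Recipe 2, ionmor and valjor make jorwyn. [5 rule applications]
ashven needs fewer.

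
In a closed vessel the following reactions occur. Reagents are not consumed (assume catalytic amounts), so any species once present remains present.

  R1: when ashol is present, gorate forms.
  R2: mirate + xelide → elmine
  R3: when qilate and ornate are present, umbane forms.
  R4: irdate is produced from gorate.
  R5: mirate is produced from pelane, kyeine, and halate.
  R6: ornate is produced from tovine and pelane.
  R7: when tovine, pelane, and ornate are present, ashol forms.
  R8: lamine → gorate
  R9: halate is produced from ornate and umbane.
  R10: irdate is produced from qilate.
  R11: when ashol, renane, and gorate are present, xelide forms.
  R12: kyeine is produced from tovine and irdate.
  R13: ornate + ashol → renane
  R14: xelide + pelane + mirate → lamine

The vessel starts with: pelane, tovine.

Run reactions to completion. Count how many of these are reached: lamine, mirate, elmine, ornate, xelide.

2

tovine and pelane present → ornate forms (R6).
tovine, pelane, and ornate present → ashol forms (R7).
ashol present → gorate forms (R1).
ornate and ashol present → renane forms (R13).
ashol, renane, and gorate present → xelide forms (R11).
lamine would need xelide, pelane, and mirate (R14), but mirate never forms.
mirate would need pelane, kyeine, and halate (R5), but halate never forms.
elmine would need mirate and xelide (R2), but mirate never forms.
ornate: reached.
xelide: reached.
Reached: ornate and xelide — 2 of the 5.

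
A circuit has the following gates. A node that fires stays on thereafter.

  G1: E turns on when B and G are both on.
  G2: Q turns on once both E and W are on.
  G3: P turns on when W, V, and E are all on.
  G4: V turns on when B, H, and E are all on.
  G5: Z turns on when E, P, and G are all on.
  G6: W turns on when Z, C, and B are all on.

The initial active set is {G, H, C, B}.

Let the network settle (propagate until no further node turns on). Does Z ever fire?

No

Z would need E, P, and G (G5), but P never turns on.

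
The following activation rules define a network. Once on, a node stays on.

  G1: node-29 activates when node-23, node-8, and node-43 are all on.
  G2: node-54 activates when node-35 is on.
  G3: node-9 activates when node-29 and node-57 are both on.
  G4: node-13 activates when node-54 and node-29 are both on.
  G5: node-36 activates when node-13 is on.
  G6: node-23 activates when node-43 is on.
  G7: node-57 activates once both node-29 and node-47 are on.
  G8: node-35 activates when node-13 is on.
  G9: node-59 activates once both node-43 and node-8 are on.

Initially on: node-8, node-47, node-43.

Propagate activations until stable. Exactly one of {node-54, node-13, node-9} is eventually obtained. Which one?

G6: node-43 on → node-23 on.
G1: node-23, node-8, and node-43 on → node-29 on.
G7: node-29 and node-47 on → node-57 on.
node-29 and node-57 are on, so node-9 activates (G3).
node-13 would need node-54 and node-29 (G4), but node-54 never turns on. node-54 would need node-35 (G2), but node-35 never turns on.

node-9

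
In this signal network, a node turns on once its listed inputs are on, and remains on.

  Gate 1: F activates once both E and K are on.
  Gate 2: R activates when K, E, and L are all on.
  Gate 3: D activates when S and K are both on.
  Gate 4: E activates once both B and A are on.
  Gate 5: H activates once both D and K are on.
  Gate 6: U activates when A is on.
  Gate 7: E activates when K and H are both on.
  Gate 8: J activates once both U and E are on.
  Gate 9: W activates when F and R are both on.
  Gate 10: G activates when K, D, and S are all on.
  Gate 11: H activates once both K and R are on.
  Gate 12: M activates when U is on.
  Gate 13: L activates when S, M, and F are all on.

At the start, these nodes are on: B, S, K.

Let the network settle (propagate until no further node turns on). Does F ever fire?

Yes

S and K are on, so D activates (Gate 3).
D and K are on, so H activates (Gate 5).
Gate 7: K and H on → E on.
Gate 1: E and K on → F on.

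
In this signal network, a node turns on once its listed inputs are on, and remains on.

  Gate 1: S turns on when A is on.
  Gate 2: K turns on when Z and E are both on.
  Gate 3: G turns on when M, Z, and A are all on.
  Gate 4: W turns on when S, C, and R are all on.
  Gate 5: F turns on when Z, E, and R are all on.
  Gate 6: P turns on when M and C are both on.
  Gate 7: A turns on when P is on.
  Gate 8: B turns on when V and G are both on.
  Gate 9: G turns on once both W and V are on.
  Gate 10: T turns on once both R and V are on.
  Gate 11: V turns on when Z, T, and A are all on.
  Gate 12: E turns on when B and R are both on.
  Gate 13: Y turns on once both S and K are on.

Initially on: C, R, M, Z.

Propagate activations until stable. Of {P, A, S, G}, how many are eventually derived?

Gate 6: M and C on → P on.
Gate 7: P on → A on.
Gate 3: M, Z, and A on → G on.
Gate 1: A on → S on.
P: reached.
A: reached.
S: reached.
G: reached.
All 4 are reached.

4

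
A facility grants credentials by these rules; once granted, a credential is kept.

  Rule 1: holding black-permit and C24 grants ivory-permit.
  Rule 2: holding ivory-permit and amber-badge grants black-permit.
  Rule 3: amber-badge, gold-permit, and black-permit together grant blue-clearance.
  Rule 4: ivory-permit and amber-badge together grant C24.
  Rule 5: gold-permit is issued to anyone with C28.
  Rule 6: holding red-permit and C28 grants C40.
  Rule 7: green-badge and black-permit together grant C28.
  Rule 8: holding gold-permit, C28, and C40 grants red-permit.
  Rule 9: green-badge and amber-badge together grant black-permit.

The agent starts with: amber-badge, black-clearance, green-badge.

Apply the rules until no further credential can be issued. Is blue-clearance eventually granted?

Yes

Holding green-badge and amber-badge grants black-permit (Rule 9).
Holding green-badge and black-permit grants C28 (Rule 7).
Holding C28 grants gold-permit (Rule 5).
Holding amber-badge, gold-permit, and black-permit grants blue-clearance (Rule 3).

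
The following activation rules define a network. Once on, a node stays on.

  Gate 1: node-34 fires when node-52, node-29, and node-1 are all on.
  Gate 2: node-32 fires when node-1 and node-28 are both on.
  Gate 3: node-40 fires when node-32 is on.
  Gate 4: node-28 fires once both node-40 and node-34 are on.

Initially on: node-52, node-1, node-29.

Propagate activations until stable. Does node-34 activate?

Yes

Gate 1: node-52, node-29, and node-1 on → node-34 on.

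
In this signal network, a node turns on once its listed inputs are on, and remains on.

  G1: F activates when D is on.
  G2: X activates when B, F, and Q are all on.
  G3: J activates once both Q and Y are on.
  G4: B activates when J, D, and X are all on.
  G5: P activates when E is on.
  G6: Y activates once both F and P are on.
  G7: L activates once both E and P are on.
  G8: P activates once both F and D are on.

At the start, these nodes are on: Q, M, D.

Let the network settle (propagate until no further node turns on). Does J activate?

Yes

D is on, so F activates (G1).
G8: F and D on → P on.
F and P are on, so Y activates (G6).
Q and Y are on, so J activates (G3).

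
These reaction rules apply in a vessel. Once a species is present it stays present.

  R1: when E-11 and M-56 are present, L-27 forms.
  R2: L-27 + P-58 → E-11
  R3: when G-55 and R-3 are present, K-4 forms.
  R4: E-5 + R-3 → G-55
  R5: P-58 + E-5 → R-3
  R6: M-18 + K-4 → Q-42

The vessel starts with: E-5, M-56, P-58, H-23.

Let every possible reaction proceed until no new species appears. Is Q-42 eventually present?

Q-42 would need M-18 and K-4 (R6), but M-18 never forms.

No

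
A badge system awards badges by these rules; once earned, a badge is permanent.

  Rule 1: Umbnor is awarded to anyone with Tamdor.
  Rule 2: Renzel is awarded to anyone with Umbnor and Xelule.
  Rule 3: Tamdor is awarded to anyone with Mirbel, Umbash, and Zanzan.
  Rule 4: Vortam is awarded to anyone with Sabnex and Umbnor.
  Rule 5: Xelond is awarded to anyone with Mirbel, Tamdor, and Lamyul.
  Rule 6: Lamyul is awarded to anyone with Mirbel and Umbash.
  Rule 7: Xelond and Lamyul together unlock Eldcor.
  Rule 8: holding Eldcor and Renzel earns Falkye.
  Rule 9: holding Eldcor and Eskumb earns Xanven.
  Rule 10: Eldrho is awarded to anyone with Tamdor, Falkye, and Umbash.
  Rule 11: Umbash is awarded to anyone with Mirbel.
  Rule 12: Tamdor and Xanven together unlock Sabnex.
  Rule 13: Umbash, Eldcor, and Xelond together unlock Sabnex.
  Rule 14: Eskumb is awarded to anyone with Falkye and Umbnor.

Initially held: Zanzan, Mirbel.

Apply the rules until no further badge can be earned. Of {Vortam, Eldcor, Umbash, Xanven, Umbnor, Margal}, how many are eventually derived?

With Mirbel, Umbash is earned (Rule 11).
With Mirbel, Umbash, and Zanzan, Tamdor is earned (Rule 3).
With Mirbel and Umbash, Lamyul is earned (Rule 6).
With Tamdor, Umbnor is earned (Rule 1).
With Mirbel, Tamdor, and Lamyul, Xelond is earned (Rule 5).
With Xelond and Lamyul, Eldcor is earned (Rule 7).
With Umbash, Eldcor, and Xelond, Sabnex is earned (Rule 13).
With Sabnex and Umbnor, Vortam is earned (Rule 4).
Vortam: reached.
Eldcor: reached.
Umbash: reached.
Xanven would need Eldcor and Eskumb (Rule 9), but Eskumb is never earned.
Umbnor: reached.
No rule produces Margal, and it is not given.
Reached: Vortam, Eldcor, Umbash, and Umbnor — 4 of the 6.

4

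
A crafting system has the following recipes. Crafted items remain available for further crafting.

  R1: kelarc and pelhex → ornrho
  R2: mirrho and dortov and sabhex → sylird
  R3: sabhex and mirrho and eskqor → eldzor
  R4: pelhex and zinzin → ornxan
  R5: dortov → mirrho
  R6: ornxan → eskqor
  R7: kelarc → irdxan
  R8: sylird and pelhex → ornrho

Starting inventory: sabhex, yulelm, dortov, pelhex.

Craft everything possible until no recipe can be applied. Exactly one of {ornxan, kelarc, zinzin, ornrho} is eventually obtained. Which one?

ornrho

Using R5, dortov makes mirrho.
Using R2, mirrho, dortov, and sabhex make sylird.
Using R8, sylird and pelhex make ornrho.
No rule produces zinzin, and it is not given. No rule produces kelarc, and it is not given. ornxan would need pelhex and zinzin (R4), but zinzin is never obtained.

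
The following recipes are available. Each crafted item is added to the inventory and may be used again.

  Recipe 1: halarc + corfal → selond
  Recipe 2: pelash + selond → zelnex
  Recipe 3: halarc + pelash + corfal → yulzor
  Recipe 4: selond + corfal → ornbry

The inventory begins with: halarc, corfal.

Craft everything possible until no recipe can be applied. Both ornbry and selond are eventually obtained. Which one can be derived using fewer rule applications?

selond: Using Recipe 1, halarc and corfal make selond. [1 rule application]
ornbry: Using Recipe 1, halarc and corfal make selond. Using Recipe 4, selond and corfal make ornbry. [2 rule applications]
selond needs fewer.

selond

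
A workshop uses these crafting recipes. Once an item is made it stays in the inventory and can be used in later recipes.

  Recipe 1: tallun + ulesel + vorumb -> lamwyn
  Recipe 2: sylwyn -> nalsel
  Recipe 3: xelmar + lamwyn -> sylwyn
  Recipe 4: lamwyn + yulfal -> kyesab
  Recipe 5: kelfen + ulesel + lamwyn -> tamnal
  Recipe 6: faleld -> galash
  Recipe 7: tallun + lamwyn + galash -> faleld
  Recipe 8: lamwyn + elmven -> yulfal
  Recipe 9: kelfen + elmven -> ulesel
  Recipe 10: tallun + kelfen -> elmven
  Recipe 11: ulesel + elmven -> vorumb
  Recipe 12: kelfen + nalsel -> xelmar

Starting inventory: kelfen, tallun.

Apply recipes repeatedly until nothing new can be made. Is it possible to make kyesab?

Using Recipe 10, tallun and kelfen make elmven.
Using Recipe 9, kelfen and elmven make ulesel.
Using Recipe 11, ulesel and elmven make vorumb.
Using Recipe 1, tallun, ulesel, and vorumb make lamwyn.
lamwyn + elmven -> yulfal (Recipe 8).
lamwyn + yulfal -> kyesab (Recipe 4).

Yes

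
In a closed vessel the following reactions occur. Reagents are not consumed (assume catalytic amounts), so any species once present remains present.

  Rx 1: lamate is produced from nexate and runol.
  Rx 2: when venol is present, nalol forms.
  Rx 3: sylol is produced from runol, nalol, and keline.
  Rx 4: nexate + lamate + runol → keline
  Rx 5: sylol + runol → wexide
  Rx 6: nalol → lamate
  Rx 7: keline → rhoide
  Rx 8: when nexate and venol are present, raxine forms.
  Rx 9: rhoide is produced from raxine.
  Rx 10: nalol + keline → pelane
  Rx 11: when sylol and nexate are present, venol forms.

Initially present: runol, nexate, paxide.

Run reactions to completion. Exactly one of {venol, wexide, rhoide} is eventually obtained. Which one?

nexate and runol present → lamate forms (Rx 1).
nexate, lamate, and runol present → keline forms (Rx 4).
keline present → rhoide forms (Rx 7).
venol would need sylol and nexate (Rx 11), but sylol never forms. wexide would need sylol and runol (Rx 5), but sylol never forms.

rhoide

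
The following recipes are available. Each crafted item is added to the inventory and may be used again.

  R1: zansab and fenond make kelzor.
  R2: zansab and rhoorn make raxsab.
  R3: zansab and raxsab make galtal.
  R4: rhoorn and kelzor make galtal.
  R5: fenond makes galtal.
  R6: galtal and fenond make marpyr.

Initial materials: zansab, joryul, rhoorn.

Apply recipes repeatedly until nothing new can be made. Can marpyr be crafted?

marpyr would need galtal and fenond (R6), but fenond is never obtained.

No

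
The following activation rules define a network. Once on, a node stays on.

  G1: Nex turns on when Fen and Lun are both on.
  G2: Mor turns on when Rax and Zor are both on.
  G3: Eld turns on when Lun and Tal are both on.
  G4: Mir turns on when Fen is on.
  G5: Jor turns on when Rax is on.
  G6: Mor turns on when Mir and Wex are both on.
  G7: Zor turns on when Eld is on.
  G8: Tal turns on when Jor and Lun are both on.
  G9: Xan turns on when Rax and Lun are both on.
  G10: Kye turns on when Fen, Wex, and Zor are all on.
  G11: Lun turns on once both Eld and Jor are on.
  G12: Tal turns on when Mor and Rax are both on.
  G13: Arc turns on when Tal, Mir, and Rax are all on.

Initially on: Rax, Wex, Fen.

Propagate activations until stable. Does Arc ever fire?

Yes

Fen is on, so Mir turns on (G4).
Mir and Wex are on, so Mor turns on (G6).
G12: Mor and Rax on → Tal on.
Tal, Mir, and Rax are on, so Arc turns on (G13).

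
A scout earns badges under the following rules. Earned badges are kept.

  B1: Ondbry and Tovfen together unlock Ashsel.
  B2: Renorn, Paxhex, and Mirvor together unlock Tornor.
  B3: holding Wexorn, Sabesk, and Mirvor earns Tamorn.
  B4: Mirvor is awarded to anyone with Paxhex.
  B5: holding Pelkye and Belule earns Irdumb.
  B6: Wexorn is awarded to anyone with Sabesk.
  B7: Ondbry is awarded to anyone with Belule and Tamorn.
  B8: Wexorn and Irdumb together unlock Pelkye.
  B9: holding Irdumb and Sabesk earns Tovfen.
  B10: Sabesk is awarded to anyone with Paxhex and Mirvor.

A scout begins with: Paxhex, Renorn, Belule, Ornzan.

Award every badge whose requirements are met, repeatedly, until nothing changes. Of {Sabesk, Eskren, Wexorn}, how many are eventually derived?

2

With Paxhex, Mirvor is earned (B4).
With Paxhex and Mirvor, Sabesk is earned (B10).
With Sabesk, Wexorn is earned (B6).
Sabesk: reached.
No rule produces Eskren, and it is not given.
Wexorn: reached.
Reached: Sabesk and Wexorn — 2 of the 3.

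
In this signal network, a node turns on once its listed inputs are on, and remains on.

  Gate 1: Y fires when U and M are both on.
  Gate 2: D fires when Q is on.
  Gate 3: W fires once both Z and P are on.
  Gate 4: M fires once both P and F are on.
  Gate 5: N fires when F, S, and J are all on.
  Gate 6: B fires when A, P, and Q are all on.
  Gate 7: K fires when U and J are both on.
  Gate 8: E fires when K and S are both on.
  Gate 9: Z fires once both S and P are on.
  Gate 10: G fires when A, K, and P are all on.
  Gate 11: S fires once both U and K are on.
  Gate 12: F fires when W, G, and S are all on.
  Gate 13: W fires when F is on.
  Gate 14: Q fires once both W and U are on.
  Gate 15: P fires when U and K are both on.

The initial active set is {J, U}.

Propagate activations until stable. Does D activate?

Yes

Gate 7: U and J on → K on.
U and K are on, so S fires (Gate 11).
U and K are on, so P fires (Gate 15).
Gate 9: S and P on → Z on.
Z and P are on, so W fires (Gate 3).
W and U are on, so Q fires (Gate 14).
Gate 2: Q on → D on.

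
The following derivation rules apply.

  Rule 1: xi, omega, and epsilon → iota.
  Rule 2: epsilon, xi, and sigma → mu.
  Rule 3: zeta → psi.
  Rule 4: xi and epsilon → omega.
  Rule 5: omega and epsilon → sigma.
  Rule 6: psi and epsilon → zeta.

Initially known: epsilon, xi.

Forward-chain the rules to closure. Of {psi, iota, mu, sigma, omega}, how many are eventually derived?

4

From xi and epsilon, Rule 4 gives omega.
xi, omega, and epsilon hold, so iota follows (Rule 1).
From omega and epsilon, Rule 5 gives sigma.
epsilon, xi, and sigma hold, so mu follows (Rule 2).
psi would need zeta (Rule 3), but zeta is never established.
iota: reached.
mu: reached.
sigma: reached.
omega: reached.
Reached: iota, mu, sigma, and omega — 4 of the 5.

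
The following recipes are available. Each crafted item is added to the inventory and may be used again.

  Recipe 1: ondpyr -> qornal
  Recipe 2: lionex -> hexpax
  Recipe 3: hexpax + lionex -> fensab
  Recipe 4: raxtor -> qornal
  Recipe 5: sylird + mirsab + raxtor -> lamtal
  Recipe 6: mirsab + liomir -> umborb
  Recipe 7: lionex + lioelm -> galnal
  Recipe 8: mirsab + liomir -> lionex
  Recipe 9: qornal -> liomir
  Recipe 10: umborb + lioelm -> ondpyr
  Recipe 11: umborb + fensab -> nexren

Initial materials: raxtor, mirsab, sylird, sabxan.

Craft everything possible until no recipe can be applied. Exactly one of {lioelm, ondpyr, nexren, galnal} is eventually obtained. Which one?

raxtor -> qornal (Recipe 4).
qornal -> liomir (Recipe 9).
mirsab + liomir -> lionex (Recipe 8).
mirsab + liomir -> umborb (Recipe 6).
lionex -> hexpax (Recipe 2).
hexpax + lionex -> fensab (Recipe 3).
Using Recipe 11, umborb and fensab make nexren.
No rule produces lioelm, and it is not given. galnal would need lionex and lioelm (Recipe 7), but lioelm is never obtained. ondpyr would need umborb and lioelm (Recipe 10), but lioelm is never obtained.

nexren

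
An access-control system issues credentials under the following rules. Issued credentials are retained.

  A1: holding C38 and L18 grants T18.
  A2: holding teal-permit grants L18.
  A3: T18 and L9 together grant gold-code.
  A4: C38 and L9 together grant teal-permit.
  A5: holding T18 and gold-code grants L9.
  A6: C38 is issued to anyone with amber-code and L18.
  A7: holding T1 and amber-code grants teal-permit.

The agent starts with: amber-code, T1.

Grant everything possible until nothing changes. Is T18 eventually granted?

Yes

Holding T1 and amber-code grants teal-permit (A7).
Holding teal-permit grants L18 (A2).
Holding amber-code and L18 grants C38 (A6).
Holding C38 and L18 grants T18 (A1).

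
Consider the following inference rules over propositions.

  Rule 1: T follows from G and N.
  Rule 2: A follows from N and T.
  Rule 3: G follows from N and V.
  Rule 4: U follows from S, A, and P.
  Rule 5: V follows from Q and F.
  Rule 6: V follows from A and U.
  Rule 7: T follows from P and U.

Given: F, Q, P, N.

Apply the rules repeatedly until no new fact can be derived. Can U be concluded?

U would need S, A, and P (Rule 4), but S is never established.

No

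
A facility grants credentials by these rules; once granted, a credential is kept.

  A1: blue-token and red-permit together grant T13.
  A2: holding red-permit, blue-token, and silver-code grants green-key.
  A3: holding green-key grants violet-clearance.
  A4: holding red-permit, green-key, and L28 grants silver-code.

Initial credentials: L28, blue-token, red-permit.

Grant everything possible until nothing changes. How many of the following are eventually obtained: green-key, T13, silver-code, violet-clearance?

Holding blue-token and red-permit grants T13 (A1).
green-key would need red-permit, blue-token, and silver-code (A2), but silver-code is never granted.
T13: reached.
silver-code would need red-permit, green-key, and L28 (A4), but green-key is never granted.
violet-clearance would need green-key (A3), but green-key is never granted.
Reached: T13 — 1 of the 4.

1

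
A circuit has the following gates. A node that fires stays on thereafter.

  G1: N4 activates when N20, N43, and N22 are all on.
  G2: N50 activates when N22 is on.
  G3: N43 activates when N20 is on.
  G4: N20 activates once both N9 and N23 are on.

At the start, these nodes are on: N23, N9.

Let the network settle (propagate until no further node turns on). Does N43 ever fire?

N9 and N23 are on, so N20 activates (G4).
N20 is on, so N43 activates (G3).

Yes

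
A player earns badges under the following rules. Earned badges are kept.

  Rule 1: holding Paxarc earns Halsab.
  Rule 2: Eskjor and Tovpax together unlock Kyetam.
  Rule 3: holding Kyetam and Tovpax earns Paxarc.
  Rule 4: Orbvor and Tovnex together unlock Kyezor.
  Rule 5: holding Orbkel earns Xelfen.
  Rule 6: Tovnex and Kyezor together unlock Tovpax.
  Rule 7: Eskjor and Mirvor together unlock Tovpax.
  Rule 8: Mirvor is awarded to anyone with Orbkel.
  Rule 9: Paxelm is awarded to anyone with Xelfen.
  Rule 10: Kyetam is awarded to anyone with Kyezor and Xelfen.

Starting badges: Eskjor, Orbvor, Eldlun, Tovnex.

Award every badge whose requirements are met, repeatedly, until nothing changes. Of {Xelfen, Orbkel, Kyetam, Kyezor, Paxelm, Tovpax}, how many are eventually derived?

3

With Orbvor and Tovnex, Kyezor is earned (Rule 4).
With Tovnex and Kyezor, Tovpax is earned (Rule 6).
With Eskjor and Tovpax, Kyetam is earned (Rule 2).
Xelfen would need Orbkel (Rule 5), but Orbkel is never earned.
No rule produces Orbkel, and it is not given.
Kyetam: reached.
Kyezor: reached.
Paxelm would need Xelfen (Rule 9), but Xelfen is never earned.
Tovpax: reached.
Reached: Kyetam, Kyezor, and Tovpax — 3 of the 6.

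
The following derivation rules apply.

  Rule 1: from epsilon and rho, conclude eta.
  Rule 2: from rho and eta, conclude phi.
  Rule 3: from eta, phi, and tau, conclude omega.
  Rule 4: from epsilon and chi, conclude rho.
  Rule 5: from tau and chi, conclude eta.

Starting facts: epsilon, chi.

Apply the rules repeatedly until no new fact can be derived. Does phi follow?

From epsilon and chi, Rule 4 gives rho.
From epsilon and rho, Rule 1 gives eta.
rho and eta hold, so phi follows (Rule 2).

Yes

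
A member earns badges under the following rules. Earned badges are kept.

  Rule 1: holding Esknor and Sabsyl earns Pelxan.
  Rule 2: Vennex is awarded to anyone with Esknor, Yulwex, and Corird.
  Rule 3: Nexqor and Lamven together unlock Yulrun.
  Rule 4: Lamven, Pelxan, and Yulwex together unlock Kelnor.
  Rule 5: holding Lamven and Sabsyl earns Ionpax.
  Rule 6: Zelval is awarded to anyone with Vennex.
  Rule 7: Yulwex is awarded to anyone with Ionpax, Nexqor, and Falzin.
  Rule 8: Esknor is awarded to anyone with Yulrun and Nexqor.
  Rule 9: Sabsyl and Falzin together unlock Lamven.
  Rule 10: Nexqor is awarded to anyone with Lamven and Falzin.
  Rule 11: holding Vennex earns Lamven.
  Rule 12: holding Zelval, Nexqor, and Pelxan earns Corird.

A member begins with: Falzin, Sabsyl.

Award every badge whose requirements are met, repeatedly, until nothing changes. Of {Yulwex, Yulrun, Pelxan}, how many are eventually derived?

3

With Sabsyl and Falzin, Lamven is earned (Rule 9).
With Lamven and Falzin, Nexqor is earned (Rule 10).
With Lamven and Sabsyl, Ionpax is earned (Rule 5).
With Nexqor and Lamven, Yulrun is earned (Rule 3).
With Ionpax, Nexqor, and Falzin, Yulwex is earned (Rule 7).
With Yulrun and Nexqor, Esknor is earned (Rule 8).
With Esknor and Sabsyl, Pelxan is earned (Rule 1).
Yulwex: reached.
Yulrun: reached.
Pelxan: reached.
All 3 are reached.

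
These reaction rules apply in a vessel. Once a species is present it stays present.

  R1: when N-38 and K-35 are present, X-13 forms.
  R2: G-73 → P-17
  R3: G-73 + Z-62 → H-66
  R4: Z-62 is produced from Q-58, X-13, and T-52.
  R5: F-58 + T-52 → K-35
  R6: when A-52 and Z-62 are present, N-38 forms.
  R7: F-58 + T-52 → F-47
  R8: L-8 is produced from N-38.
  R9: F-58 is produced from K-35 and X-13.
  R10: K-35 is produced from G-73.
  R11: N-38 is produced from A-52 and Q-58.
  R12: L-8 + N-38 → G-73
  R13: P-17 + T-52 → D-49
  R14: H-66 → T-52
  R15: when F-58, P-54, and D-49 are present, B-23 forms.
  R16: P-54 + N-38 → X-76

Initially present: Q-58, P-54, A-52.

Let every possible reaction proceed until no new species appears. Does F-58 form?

Yes

A-52 and Q-58 present → N-38 forms (R11).
N-38 present → L-8 forms (R8).
L-8 and N-38 present → G-73 forms (R12).
G-73 present → K-35 forms (R10).
N-38 and K-35 present → X-13 forms (R1).
K-35 and X-13 present → F-58 forms (R9).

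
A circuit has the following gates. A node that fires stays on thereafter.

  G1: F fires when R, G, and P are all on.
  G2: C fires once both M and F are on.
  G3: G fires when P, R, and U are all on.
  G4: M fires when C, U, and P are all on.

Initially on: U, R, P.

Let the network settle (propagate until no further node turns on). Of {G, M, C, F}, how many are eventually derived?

2

G3: P, R, and U on → G on.
G1: R, G, and P on → F on.
G: reached.
M would need C, U, and P (G4), but C never turns on.
C would need M and F (G2), but M never turns on.
F: reached.
Reached: G and F — 2 of the 4.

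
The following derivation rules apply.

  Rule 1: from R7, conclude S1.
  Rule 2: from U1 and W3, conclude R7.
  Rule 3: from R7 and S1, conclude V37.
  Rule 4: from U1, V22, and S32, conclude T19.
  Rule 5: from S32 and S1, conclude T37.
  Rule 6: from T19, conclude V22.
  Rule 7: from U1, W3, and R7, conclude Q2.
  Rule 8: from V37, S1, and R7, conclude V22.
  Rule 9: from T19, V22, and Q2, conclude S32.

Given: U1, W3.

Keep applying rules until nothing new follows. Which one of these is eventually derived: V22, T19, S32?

V22

U1 and W3 hold, so R7 follows (Rule 2).
R7 holds, so S1 follows (Rule 1).
From R7 and S1, Rule 3 gives V37.
From V37, S1, and R7, Rule 8 gives V22.
T19 would need U1, V22, and S32 (Rule 4), but S32 is never established. S32 would need T19, V22, and Q2 (Rule 9), but T19 is never established.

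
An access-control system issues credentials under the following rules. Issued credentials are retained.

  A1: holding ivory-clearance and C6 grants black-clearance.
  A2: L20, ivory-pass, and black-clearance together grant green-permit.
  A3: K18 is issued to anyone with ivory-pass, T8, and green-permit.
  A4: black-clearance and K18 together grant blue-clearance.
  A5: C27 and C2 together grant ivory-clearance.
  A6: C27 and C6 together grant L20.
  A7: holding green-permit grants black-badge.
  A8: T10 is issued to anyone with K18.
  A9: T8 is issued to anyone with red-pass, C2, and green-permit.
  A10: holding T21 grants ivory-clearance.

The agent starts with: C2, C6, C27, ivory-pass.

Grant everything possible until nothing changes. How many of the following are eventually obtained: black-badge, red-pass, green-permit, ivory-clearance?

3

Holding C27 and C2 grants ivory-clearance (A5).
Holding C27 and C6 grants L20 (A6).
Holding ivory-clearance and C6 grants black-clearance (A1).
Holding L20, ivory-pass, and black-clearance grants green-permit (A2).
Holding green-permit grants black-badge (A7).
black-badge: reached.
No rule produces red-pass, and it is not given.
green-permit: reached.
ivory-clearance: reached.
Reached: black-badge, green-permit, and ivory-clearance — 3 of the 4.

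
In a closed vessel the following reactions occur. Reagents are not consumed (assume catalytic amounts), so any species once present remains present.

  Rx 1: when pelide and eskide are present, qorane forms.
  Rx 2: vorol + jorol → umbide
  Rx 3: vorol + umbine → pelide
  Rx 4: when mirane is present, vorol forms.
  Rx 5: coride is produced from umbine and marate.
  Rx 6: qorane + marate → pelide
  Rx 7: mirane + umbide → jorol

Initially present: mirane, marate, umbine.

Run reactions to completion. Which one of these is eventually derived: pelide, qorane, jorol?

pelide

mirane present → vorol forms (Rx 4).
vorol and umbine present → pelide forms (Rx 3).
qorane would need pelide and eskide (Rx 1), but eskide never forms. jorol would need mirane and umbide (Rx 7), but umbide never forms.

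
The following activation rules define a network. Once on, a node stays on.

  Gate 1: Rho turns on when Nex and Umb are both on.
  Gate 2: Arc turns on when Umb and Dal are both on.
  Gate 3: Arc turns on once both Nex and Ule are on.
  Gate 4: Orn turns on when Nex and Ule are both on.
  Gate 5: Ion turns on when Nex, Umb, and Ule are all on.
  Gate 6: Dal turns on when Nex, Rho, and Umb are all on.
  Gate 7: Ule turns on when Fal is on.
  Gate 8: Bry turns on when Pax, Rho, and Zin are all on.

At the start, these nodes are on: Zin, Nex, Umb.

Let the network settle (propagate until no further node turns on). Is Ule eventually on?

Ule would need Fal (Gate 7), but Fal never turns on.

No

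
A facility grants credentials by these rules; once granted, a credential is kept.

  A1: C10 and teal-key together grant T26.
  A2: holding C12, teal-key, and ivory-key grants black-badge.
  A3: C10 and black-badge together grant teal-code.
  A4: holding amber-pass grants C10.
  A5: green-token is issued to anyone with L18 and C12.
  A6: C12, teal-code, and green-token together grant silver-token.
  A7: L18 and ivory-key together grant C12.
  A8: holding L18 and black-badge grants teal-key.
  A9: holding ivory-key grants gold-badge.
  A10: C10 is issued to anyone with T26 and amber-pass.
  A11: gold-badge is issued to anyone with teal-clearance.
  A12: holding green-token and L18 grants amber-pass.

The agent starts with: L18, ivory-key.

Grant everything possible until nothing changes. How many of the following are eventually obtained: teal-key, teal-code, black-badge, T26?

0

teal-key would need L18 and black-badge (A8), but black-badge is never granted.
teal-code would need C10 and black-badge (A3), but black-badge is never granted.
black-badge would need C12, teal-key, and ivory-key (A2), but teal-key is never granted.
T26 would need C10 and teal-key (A1), but teal-key is never granted.
None of the 4 are reached.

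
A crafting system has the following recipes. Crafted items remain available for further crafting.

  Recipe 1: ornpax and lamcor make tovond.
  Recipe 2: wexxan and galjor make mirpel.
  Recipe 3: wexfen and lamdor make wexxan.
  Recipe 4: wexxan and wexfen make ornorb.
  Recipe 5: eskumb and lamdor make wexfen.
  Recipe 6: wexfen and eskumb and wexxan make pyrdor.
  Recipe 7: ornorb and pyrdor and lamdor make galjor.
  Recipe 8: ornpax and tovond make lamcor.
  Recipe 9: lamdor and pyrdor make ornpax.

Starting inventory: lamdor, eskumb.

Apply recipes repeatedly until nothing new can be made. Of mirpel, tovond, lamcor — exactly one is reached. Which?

eskumb and lamdor → wexfen (Recipe 5).
wexfen and lamdor → wexxan (Recipe 3).
Using Recipe 6, wexfen, eskumb, and wexxan make pyrdor.
Using Recipe 4, wexxan and wexfen make ornorb.
Using Recipe 7, ornorb, pyrdor, and lamdor make galjor.
Using Recipe 2, wexxan and galjor make mirpel.
lamcor would need ornpax and tovond (Recipe 8), but tovond is never obtained. tovond would need ornpax and lamcor (Recipe 1), but lamcor is never obtained.

mirpel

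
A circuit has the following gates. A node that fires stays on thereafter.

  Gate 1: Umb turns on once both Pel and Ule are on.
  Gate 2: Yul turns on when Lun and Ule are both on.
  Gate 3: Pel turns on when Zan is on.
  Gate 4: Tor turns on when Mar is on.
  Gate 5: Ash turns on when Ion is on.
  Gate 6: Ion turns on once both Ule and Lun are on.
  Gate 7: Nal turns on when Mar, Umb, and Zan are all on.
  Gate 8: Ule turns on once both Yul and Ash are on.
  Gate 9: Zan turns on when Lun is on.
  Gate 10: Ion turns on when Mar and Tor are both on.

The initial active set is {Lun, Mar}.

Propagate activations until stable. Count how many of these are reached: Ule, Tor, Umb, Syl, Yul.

1

Mar is on, so Tor turns on (Gate 4).
Ule would need Yul and Ash (Gate 8), but Yul never turns on.
Tor: reached.
Umb would need Pel and Ule (Gate 1), but Ule never turns on.
No rule produces Syl, and it is not given.
Yul would need Lun and Ule (Gate 2), but Ule never turns on.
Reached: Tor — 1 of the 5.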